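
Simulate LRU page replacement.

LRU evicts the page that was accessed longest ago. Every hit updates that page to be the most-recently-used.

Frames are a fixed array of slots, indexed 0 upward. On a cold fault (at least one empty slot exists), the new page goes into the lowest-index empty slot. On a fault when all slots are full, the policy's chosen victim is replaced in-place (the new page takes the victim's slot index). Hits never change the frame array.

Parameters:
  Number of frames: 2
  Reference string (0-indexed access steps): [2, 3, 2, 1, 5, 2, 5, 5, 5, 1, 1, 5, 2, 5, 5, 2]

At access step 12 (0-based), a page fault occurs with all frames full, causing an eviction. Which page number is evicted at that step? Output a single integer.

Answer: 1

Derivation:
Step 0: ref 2 -> FAULT, frames=[2,-]
Step 1: ref 3 -> FAULT, frames=[2,3]
Step 2: ref 2 -> HIT, frames=[2,3]
Step 3: ref 1 -> FAULT, evict 3, frames=[2,1]
Step 4: ref 5 -> FAULT, evict 2, frames=[5,1]
Step 5: ref 2 -> FAULT, evict 1, frames=[5,2]
Step 6: ref 5 -> HIT, frames=[5,2]
Step 7: ref 5 -> HIT, frames=[5,2]
Step 8: ref 5 -> HIT, frames=[5,2]
Step 9: ref 1 -> FAULT, evict 2, frames=[5,1]
Step 10: ref 1 -> HIT, frames=[5,1]
Step 11: ref 5 -> HIT, frames=[5,1]
Step 12: ref 2 -> FAULT, evict 1, frames=[5,2]
At step 12: evicted page 1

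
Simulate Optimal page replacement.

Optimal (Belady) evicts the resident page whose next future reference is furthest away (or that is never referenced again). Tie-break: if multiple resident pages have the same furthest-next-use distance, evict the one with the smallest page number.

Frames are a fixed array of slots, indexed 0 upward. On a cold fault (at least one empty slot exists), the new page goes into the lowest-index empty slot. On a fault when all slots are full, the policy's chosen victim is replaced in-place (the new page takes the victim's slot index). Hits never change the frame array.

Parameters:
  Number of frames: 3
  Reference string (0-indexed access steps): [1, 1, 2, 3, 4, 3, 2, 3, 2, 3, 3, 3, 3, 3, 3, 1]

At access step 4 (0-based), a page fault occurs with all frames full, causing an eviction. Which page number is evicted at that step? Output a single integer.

Answer: 1

Derivation:
Step 0: ref 1 -> FAULT, frames=[1,-,-]
Step 1: ref 1 -> HIT, frames=[1,-,-]
Step 2: ref 2 -> FAULT, frames=[1,2,-]
Step 3: ref 3 -> FAULT, frames=[1,2,3]
Step 4: ref 4 -> FAULT, evict 1, frames=[4,2,3]
At step 4: evicted page 1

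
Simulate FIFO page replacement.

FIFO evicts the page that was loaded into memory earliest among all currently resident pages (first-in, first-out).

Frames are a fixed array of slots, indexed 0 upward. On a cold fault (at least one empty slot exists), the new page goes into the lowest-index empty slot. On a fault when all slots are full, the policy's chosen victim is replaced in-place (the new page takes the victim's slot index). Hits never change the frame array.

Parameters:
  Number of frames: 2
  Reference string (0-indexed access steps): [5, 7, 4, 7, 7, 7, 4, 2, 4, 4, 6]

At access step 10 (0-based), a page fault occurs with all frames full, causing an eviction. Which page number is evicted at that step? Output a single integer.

Step 0: ref 5 -> FAULT, frames=[5,-]
Step 1: ref 7 -> FAULT, frames=[5,7]
Step 2: ref 4 -> FAULT, evict 5, frames=[4,7]
Step 3: ref 7 -> HIT, frames=[4,7]
Step 4: ref 7 -> HIT, frames=[4,7]
Step 5: ref 7 -> HIT, frames=[4,7]
Step 6: ref 4 -> HIT, frames=[4,7]
Step 7: ref 2 -> FAULT, evict 7, frames=[4,2]
Step 8: ref 4 -> HIT, frames=[4,2]
Step 9: ref 4 -> HIT, frames=[4,2]
Step 10: ref 6 -> FAULT, evict 4, frames=[6,2]
At step 10: evicted page 4

Answer: 4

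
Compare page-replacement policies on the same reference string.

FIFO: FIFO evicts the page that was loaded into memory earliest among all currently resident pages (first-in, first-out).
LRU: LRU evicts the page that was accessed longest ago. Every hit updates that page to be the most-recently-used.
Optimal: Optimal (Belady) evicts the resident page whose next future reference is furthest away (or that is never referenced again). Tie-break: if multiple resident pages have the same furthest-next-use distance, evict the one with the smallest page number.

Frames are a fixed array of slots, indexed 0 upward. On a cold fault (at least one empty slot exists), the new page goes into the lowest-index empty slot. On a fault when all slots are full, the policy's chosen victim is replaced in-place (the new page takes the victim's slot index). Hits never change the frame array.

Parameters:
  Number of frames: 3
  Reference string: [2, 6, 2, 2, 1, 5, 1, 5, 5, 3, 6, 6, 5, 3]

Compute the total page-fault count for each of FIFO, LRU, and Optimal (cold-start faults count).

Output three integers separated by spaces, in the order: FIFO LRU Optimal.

--- FIFO ---
  step 0: ref 2 -> FAULT, frames=[2,-,-] (faults so far: 1)
  step 1: ref 6 -> FAULT, frames=[2,6,-] (faults so far: 2)
  step 2: ref 2 -> HIT, frames=[2,6,-] (faults so far: 2)
  step 3: ref 2 -> HIT, frames=[2,6,-] (faults so far: 2)
  step 4: ref 1 -> FAULT, frames=[2,6,1] (faults so far: 3)
  step 5: ref 5 -> FAULT, evict 2, frames=[5,6,1] (faults so far: 4)
  step 6: ref 1 -> HIT, frames=[5,6,1] (faults so far: 4)
  step 7: ref 5 -> HIT, frames=[5,6,1] (faults so far: 4)
  step 8: ref 5 -> HIT, frames=[5,6,1] (faults so far: 4)
  step 9: ref 3 -> FAULT, evict 6, frames=[5,3,1] (faults so far: 5)
  step 10: ref 6 -> FAULT, evict 1, frames=[5,3,6] (faults so far: 6)
  step 11: ref 6 -> HIT, frames=[5,3,6] (faults so far: 6)
  step 12: ref 5 -> HIT, frames=[5,3,6] (faults so far: 6)
  step 13: ref 3 -> HIT, frames=[5,3,6] (faults so far: 6)
  FIFO total faults: 6
--- LRU ---
  step 0: ref 2 -> FAULT, frames=[2,-,-] (faults so far: 1)
  step 1: ref 6 -> FAULT, frames=[2,6,-] (faults so far: 2)
  step 2: ref 2 -> HIT, frames=[2,6,-] (faults so far: 2)
  step 3: ref 2 -> HIT, frames=[2,6,-] (faults so far: 2)
  step 4: ref 1 -> FAULT, frames=[2,6,1] (faults so far: 3)
  step 5: ref 5 -> FAULT, evict 6, frames=[2,5,1] (faults so far: 4)
  step 6: ref 1 -> HIT, frames=[2,5,1] (faults so far: 4)
  step 7: ref 5 -> HIT, frames=[2,5,1] (faults so far: 4)
  step 8: ref 5 -> HIT, frames=[2,5,1] (faults so far: 4)
  step 9: ref 3 -> FAULT, evict 2, frames=[3,5,1] (faults so far: 5)
  step 10: ref 6 -> FAULT, evict 1, frames=[3,5,6] (faults so far: 6)
  step 11: ref 6 -> HIT, frames=[3,5,6] (faults so far: 6)
  step 12: ref 5 -> HIT, frames=[3,5,6] (faults so far: 6)
  step 13: ref 3 -> HIT, frames=[3,5,6] (faults so far: 6)
  LRU total faults: 6
--- Optimal ---
  step 0: ref 2 -> FAULT, frames=[2,-,-] (faults so far: 1)
  step 1: ref 6 -> FAULT, frames=[2,6,-] (faults so far: 2)
  step 2: ref 2 -> HIT, frames=[2,6,-] (faults so far: 2)
  step 3: ref 2 -> HIT, frames=[2,6,-] (faults so far: 2)
  step 4: ref 1 -> FAULT, frames=[2,6,1] (faults so far: 3)
  step 5: ref 5 -> FAULT, evict 2, frames=[5,6,1] (faults so far: 4)
  step 6: ref 1 -> HIT, frames=[5,6,1] (faults so far: 4)
  step 7: ref 5 -> HIT, frames=[5,6,1] (faults so far: 4)
  step 8: ref 5 -> HIT, frames=[5,6,1] (faults so far: 4)
  step 9: ref 3 -> FAULT, evict 1, frames=[5,6,3] (faults so far: 5)
  step 10: ref 6 -> HIT, frames=[5,6,3] (faults so far: 5)
  step 11: ref 6 -> HIT, frames=[5,6,3] (faults so far: 5)
  step 12: ref 5 -> HIT, frames=[5,6,3] (faults so far: 5)
  step 13: ref 3 -> HIT, frames=[5,6,3] (faults so far: 5)
  Optimal total faults: 5

Answer: 6 6 5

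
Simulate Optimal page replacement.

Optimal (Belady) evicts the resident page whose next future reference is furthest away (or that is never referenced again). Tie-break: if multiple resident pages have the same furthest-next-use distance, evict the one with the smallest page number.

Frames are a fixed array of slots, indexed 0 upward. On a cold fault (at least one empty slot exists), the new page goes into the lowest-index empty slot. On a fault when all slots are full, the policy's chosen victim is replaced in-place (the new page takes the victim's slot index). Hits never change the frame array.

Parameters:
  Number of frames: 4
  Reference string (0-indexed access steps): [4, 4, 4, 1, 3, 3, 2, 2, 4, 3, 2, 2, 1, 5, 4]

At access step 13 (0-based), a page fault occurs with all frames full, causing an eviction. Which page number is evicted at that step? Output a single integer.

Answer: 1

Derivation:
Step 0: ref 4 -> FAULT, frames=[4,-,-,-]
Step 1: ref 4 -> HIT, frames=[4,-,-,-]
Step 2: ref 4 -> HIT, frames=[4,-,-,-]
Step 3: ref 1 -> FAULT, frames=[4,1,-,-]
Step 4: ref 3 -> FAULT, frames=[4,1,3,-]
Step 5: ref 3 -> HIT, frames=[4,1,3,-]
Step 6: ref 2 -> FAULT, frames=[4,1,3,2]
Step 7: ref 2 -> HIT, frames=[4,1,3,2]
Step 8: ref 4 -> HIT, frames=[4,1,3,2]
Step 9: ref 3 -> HIT, frames=[4,1,3,2]
Step 10: ref 2 -> HIT, frames=[4,1,3,2]
Step 11: ref 2 -> HIT, frames=[4,1,3,2]
Step 12: ref 1 -> HIT, frames=[4,1,3,2]
Step 13: ref 5 -> FAULT, evict 1, frames=[4,5,3,2]
At step 13: evicted page 1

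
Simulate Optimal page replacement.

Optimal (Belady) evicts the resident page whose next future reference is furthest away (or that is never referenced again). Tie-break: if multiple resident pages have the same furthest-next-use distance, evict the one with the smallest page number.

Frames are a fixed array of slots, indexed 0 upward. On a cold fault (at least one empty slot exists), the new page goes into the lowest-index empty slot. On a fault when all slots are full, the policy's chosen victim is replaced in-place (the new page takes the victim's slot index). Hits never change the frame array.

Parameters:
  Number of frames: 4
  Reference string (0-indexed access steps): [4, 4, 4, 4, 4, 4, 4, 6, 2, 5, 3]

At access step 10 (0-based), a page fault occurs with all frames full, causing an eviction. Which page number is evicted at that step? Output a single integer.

Answer: 2

Derivation:
Step 0: ref 4 -> FAULT, frames=[4,-,-,-]
Step 1: ref 4 -> HIT, frames=[4,-,-,-]
Step 2: ref 4 -> HIT, frames=[4,-,-,-]
Step 3: ref 4 -> HIT, frames=[4,-,-,-]
Step 4: ref 4 -> HIT, frames=[4,-,-,-]
Step 5: ref 4 -> HIT, frames=[4,-,-,-]
Step 6: ref 4 -> HIT, frames=[4,-,-,-]
Step 7: ref 6 -> FAULT, frames=[4,6,-,-]
Step 8: ref 2 -> FAULT, frames=[4,6,2,-]
Step 9: ref 5 -> FAULT, frames=[4,6,2,5]
Step 10: ref 3 -> FAULT, evict 2, frames=[4,6,3,5]
At step 10: evicted page 2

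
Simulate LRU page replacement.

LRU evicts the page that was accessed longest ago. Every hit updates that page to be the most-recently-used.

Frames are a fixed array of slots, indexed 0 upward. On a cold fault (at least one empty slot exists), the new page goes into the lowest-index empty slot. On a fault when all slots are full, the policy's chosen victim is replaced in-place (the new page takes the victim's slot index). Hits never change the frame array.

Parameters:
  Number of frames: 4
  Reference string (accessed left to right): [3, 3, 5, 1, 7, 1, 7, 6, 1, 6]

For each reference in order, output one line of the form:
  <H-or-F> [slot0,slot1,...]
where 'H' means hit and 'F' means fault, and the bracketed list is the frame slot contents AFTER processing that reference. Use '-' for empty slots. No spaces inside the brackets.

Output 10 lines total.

F [3,-,-,-]
H [3,-,-,-]
F [3,5,-,-]
F [3,5,1,-]
F [3,5,1,7]
H [3,5,1,7]
H [3,5,1,7]
F [6,5,1,7]
H [6,5,1,7]
H [6,5,1,7]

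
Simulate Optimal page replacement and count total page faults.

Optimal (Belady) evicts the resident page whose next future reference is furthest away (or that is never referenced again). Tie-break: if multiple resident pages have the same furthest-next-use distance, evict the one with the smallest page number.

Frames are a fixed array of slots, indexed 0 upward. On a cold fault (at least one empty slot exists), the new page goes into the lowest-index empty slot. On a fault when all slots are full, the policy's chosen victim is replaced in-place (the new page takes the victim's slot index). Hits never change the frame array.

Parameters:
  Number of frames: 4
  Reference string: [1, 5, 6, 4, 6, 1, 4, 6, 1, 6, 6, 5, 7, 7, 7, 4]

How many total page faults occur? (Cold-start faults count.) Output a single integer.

Step 0: ref 1 → FAULT, frames=[1,-,-,-]
Step 1: ref 5 → FAULT, frames=[1,5,-,-]
Step 2: ref 6 → FAULT, frames=[1,5,6,-]
Step 3: ref 4 → FAULT, frames=[1,5,6,4]
Step 4: ref 6 → HIT, frames=[1,5,6,4]
Step 5: ref 1 → HIT, frames=[1,5,6,4]
Step 6: ref 4 → HIT, frames=[1,5,6,4]
Step 7: ref 6 → HIT, frames=[1,5,6,4]
Step 8: ref 1 → HIT, frames=[1,5,6,4]
Step 9: ref 6 → HIT, frames=[1,5,6,4]
Step 10: ref 6 → HIT, frames=[1,5,6,4]
Step 11: ref 5 → HIT, frames=[1,5,6,4]
Step 12: ref 7 → FAULT (evict 1), frames=[7,5,6,4]
Step 13: ref 7 → HIT, frames=[7,5,6,4]
Step 14: ref 7 → HIT, frames=[7,5,6,4]
Step 15: ref 4 → HIT, frames=[7,5,6,4]
Total faults: 5

Answer: 5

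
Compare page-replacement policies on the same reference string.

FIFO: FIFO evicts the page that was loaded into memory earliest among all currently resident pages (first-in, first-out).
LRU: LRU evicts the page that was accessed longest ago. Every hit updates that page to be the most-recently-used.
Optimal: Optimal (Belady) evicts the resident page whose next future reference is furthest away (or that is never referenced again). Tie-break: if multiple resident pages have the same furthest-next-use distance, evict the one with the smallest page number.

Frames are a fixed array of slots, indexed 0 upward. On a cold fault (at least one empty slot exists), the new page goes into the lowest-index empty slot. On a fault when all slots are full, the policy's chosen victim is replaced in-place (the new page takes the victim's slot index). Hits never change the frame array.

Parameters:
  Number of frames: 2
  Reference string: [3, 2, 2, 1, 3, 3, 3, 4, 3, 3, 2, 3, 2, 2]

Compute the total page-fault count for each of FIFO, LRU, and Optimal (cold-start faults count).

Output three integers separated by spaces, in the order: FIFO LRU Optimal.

--- FIFO ---
  step 0: ref 3 -> FAULT, frames=[3,-] (faults so far: 1)
  step 1: ref 2 -> FAULT, frames=[3,2] (faults so far: 2)
  step 2: ref 2 -> HIT, frames=[3,2] (faults so far: 2)
  step 3: ref 1 -> FAULT, evict 3, frames=[1,2] (faults so far: 3)
  step 4: ref 3 -> FAULT, evict 2, frames=[1,3] (faults so far: 4)
  step 5: ref 3 -> HIT, frames=[1,3] (faults so far: 4)
  step 6: ref 3 -> HIT, frames=[1,3] (faults so far: 4)
  step 7: ref 4 -> FAULT, evict 1, frames=[4,3] (faults so far: 5)
  step 8: ref 3 -> HIT, frames=[4,3] (faults so far: 5)
  step 9: ref 3 -> HIT, frames=[4,3] (faults so far: 5)
  step 10: ref 2 -> FAULT, evict 3, frames=[4,2] (faults so far: 6)
  step 11: ref 3 -> FAULT, evict 4, frames=[3,2] (faults so far: 7)
  step 12: ref 2 -> HIT, frames=[3,2] (faults so far: 7)
  step 13: ref 2 -> HIT, frames=[3,2] (faults so far: 7)
  FIFO total faults: 7
--- LRU ---
  step 0: ref 3 -> FAULT, frames=[3,-] (faults so far: 1)
  step 1: ref 2 -> FAULT, frames=[3,2] (faults so far: 2)
  step 2: ref 2 -> HIT, frames=[3,2] (faults so far: 2)
  step 3: ref 1 -> FAULT, evict 3, frames=[1,2] (faults so far: 3)
  step 4: ref 3 -> FAULT, evict 2, frames=[1,3] (faults so far: 4)
  step 5: ref 3 -> HIT, frames=[1,3] (faults so far: 4)
  step 6: ref 3 -> HIT, frames=[1,3] (faults so far: 4)
  step 7: ref 4 -> FAULT, evict 1, frames=[4,3] (faults so far: 5)
  step 8: ref 3 -> HIT, frames=[4,3] (faults so far: 5)
  step 9: ref 3 -> HIT, frames=[4,3] (faults so far: 5)
  step 10: ref 2 -> FAULT, evict 4, frames=[2,3] (faults so far: 6)
  step 11: ref 3 -> HIT, frames=[2,3] (faults so far: 6)
  step 12: ref 2 -> HIT, frames=[2,3] (faults so far: 6)
  step 13: ref 2 -> HIT, frames=[2,3] (faults so far: 6)
  LRU total faults: 6
--- Optimal ---
  step 0: ref 3 -> FAULT, frames=[3,-] (faults so far: 1)
  step 1: ref 2 -> FAULT, frames=[3,2] (faults so far: 2)
  step 2: ref 2 -> HIT, frames=[3,2] (faults so far: 2)
  step 3: ref 1 -> FAULT, evict 2, frames=[3,1] (faults so far: 3)
  step 4: ref 3 -> HIT, frames=[3,1] (faults so far: 3)
  step 5: ref 3 -> HIT, frames=[3,1] (faults so far: 3)
  step 6: ref 3 -> HIT, frames=[3,1] (faults so far: 3)
  step 7: ref 4 -> FAULT, evict 1, frames=[3,4] (faults so far: 4)
  step 8: ref 3 -> HIT, frames=[3,4] (faults so far: 4)
  step 9: ref 3 -> HIT, frames=[3,4] (faults so far: 4)
  step 10: ref 2 -> FAULT, evict 4, frames=[3,2] (faults so far: 5)
  step 11: ref 3 -> HIT, frames=[3,2] (faults so far: 5)
  step 12: ref 2 -> HIT, frames=[3,2] (faults so far: 5)
  step 13: ref 2 -> HIT, frames=[3,2] (faults so far: 5)
  Optimal total faults: 5

Answer: 7 6 5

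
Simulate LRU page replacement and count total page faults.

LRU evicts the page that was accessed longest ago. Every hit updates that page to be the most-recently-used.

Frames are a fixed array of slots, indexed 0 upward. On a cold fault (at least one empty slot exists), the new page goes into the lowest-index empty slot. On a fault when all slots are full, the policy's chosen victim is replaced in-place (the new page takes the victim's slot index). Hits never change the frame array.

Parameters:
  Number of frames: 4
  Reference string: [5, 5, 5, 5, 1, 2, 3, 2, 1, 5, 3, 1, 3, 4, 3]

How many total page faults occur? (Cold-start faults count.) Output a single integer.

Step 0: ref 5 → FAULT, frames=[5,-,-,-]
Step 1: ref 5 → HIT, frames=[5,-,-,-]
Step 2: ref 5 → HIT, frames=[5,-,-,-]
Step 3: ref 5 → HIT, frames=[5,-,-,-]
Step 4: ref 1 → FAULT, frames=[5,1,-,-]
Step 5: ref 2 → FAULT, frames=[5,1,2,-]
Step 6: ref 3 → FAULT, frames=[5,1,2,3]
Step 7: ref 2 → HIT, frames=[5,1,2,3]
Step 8: ref 1 → HIT, frames=[5,1,2,3]
Step 9: ref 5 → HIT, frames=[5,1,2,3]
Step 10: ref 3 → HIT, frames=[5,1,2,3]
Step 11: ref 1 → HIT, frames=[5,1,2,3]
Step 12: ref 3 → HIT, frames=[5,1,2,3]
Step 13: ref 4 → FAULT (evict 2), frames=[5,1,4,3]
Step 14: ref 3 → HIT, frames=[5,1,4,3]
Total faults: 5

Answer: 5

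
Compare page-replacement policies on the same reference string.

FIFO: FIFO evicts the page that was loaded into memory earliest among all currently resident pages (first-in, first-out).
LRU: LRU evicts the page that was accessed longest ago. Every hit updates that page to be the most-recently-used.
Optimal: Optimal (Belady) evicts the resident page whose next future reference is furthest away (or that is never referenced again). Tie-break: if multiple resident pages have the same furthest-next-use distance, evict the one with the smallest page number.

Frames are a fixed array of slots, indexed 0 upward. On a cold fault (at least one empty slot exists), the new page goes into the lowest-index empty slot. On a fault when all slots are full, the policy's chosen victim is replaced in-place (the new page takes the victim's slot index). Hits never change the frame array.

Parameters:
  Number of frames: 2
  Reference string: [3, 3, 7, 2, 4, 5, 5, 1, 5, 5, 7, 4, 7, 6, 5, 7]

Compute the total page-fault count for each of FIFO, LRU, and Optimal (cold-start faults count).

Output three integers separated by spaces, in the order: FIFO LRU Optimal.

Answer: 11 11 10

Derivation:
--- FIFO ---
  step 0: ref 3 -> FAULT, frames=[3,-] (faults so far: 1)
  step 1: ref 3 -> HIT, frames=[3,-] (faults so far: 1)
  step 2: ref 7 -> FAULT, frames=[3,7] (faults so far: 2)
  step 3: ref 2 -> FAULT, evict 3, frames=[2,7] (faults so far: 3)
  step 4: ref 4 -> FAULT, evict 7, frames=[2,4] (faults so far: 4)
  step 5: ref 5 -> FAULT, evict 2, frames=[5,4] (faults so far: 5)
  step 6: ref 5 -> HIT, frames=[5,4] (faults so far: 5)
  step 7: ref 1 -> FAULT, evict 4, frames=[5,1] (faults so far: 6)
  step 8: ref 5 -> HIT, frames=[5,1] (faults so far: 6)
  step 9: ref 5 -> HIT, frames=[5,1] (faults so far: 6)
  step 10: ref 7 -> FAULT, evict 5, frames=[7,1] (faults so far: 7)
  step 11: ref 4 -> FAULT, evict 1, frames=[7,4] (faults so far: 8)
  step 12: ref 7 -> HIT, frames=[7,4] (faults so far: 8)
  step 13: ref 6 -> FAULT, evict 7, frames=[6,4] (faults so far: 9)
  step 14: ref 5 -> FAULT, evict 4, frames=[6,5] (faults so far: 10)
  step 15: ref 7 -> FAULT, evict 6, frames=[7,5] (faults so far: 11)
  FIFO total faults: 11
--- LRU ---
  step 0: ref 3 -> FAULT, frames=[3,-] (faults so far: 1)
  step 1: ref 3 -> HIT, frames=[3,-] (faults so far: 1)
  step 2: ref 7 -> FAULT, frames=[3,7] (faults so far: 2)
  step 3: ref 2 -> FAULT, evict 3, frames=[2,7] (faults so far: 3)
  step 4: ref 4 -> FAULT, evict 7, frames=[2,4] (faults so far: 4)
  step 5: ref 5 -> FAULT, evict 2, frames=[5,4] (faults so far: 5)
  step 6: ref 5 -> HIT, frames=[5,4] (faults so far: 5)
  step 7: ref 1 -> FAULT, evict 4, frames=[5,1] (faults so far: 6)
  step 8: ref 5 -> HIT, frames=[5,1] (faults so far: 6)
  step 9: ref 5 -> HIT, frames=[5,1] (faults so far: 6)
  step 10: ref 7 -> FAULT, evict 1, frames=[5,7] (faults so far: 7)
  step 11: ref 4 -> FAULT, evict 5, frames=[4,7] (faults so far: 8)
  step 12: ref 7 -> HIT, frames=[4,7] (faults so far: 8)
  step 13: ref 6 -> FAULT, evict 4, frames=[6,7] (faults so far: 9)
  step 14: ref 5 -> FAULT, evict 7, frames=[6,5] (faults so far: 10)
  step 15: ref 7 -> FAULT, evict 6, frames=[7,5] (faults so far: 11)
  LRU total faults: 11
--- Optimal ---
  step 0: ref 3 -> FAULT, frames=[3,-] (faults so far: 1)
  step 1: ref 3 -> HIT, frames=[3,-] (faults so far: 1)
  step 2: ref 7 -> FAULT, frames=[3,7] (faults so far: 2)
  step 3: ref 2 -> FAULT, evict 3, frames=[2,7] (faults so far: 3)
  step 4: ref 4 -> FAULT, evict 2, frames=[4,7] (faults so far: 4)
  step 5: ref 5 -> FAULT, evict 4, frames=[5,7] (faults so far: 5)
  step 6: ref 5 -> HIT, frames=[5,7] (faults so far: 5)
  step 7: ref 1 -> FAULT, evict 7, frames=[5,1] (faults so far: 6)
  step 8: ref 5 -> HIT, frames=[5,1] (faults so far: 6)
  step 9: ref 5 -> HIT, frames=[5,1] (faults so far: 6)
  step 10: ref 7 -> FAULT, evict 1, frames=[5,7] (faults so far: 7)
  step 11: ref 4 -> FAULT, evict 5, frames=[4,7] (faults so far: 8)
  step 12: ref 7 -> HIT, frames=[4,7] (faults so far: 8)
  step 13: ref 6 -> FAULT, evict 4, frames=[6,7] (faults so far: 9)
  step 14: ref 5 -> FAULT, evict 6, frames=[5,7] (faults so far: 10)
  step 15: ref 7 -> HIT, frames=[5,7] (faults so far: 10)
  Optimal total faults: 10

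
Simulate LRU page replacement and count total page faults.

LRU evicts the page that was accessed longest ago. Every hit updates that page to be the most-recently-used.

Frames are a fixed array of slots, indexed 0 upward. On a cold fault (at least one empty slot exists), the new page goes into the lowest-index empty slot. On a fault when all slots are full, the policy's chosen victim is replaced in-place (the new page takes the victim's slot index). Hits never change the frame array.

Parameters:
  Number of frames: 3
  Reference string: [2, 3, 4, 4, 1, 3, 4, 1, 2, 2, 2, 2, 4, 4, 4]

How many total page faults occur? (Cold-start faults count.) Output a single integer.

Step 0: ref 2 → FAULT, frames=[2,-,-]
Step 1: ref 3 → FAULT, frames=[2,3,-]
Step 2: ref 4 → FAULT, frames=[2,3,4]
Step 3: ref 4 → HIT, frames=[2,3,4]
Step 4: ref 1 → FAULT (evict 2), frames=[1,3,4]
Step 5: ref 3 → HIT, frames=[1,3,4]
Step 6: ref 4 → HIT, frames=[1,3,4]
Step 7: ref 1 → HIT, frames=[1,3,4]
Step 8: ref 2 → FAULT (evict 3), frames=[1,2,4]
Step 9: ref 2 → HIT, frames=[1,2,4]
Step 10: ref 2 → HIT, frames=[1,2,4]
Step 11: ref 2 → HIT, frames=[1,2,4]
Step 12: ref 4 → HIT, frames=[1,2,4]
Step 13: ref 4 → HIT, frames=[1,2,4]
Step 14: ref 4 → HIT, frames=[1,2,4]
Total faults: 5

Answer: 5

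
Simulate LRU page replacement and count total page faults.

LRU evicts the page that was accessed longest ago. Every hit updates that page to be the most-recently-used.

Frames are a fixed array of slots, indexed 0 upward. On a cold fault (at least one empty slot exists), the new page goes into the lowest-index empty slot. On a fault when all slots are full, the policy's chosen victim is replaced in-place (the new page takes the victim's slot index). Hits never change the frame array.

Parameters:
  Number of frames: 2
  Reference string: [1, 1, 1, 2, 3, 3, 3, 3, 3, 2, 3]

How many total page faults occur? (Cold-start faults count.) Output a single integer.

Answer: 3

Derivation:
Step 0: ref 1 → FAULT, frames=[1,-]
Step 1: ref 1 → HIT, frames=[1,-]
Step 2: ref 1 → HIT, frames=[1,-]
Step 3: ref 2 → FAULT, frames=[1,2]
Step 4: ref 3 → FAULT (evict 1), frames=[3,2]
Step 5: ref 3 → HIT, frames=[3,2]
Step 6: ref 3 → HIT, frames=[3,2]
Step 7: ref 3 → HIT, frames=[3,2]
Step 8: ref 3 → HIT, frames=[3,2]
Step 9: ref 2 → HIT, frames=[3,2]
Step 10: ref 3 → HIT, frames=[3,2]
Total faults: 3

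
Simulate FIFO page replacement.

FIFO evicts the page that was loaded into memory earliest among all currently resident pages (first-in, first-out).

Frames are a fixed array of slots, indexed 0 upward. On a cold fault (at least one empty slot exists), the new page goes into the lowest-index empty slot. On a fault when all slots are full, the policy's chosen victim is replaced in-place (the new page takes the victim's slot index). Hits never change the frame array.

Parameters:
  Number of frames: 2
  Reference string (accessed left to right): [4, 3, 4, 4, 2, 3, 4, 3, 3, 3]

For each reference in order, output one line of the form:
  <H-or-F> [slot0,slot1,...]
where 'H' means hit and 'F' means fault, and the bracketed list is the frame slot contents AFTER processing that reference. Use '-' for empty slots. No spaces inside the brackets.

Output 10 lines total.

F [4,-]
F [4,3]
H [4,3]
H [4,3]
F [2,3]
H [2,3]
F [2,4]
F [3,4]
H [3,4]
H [3,4]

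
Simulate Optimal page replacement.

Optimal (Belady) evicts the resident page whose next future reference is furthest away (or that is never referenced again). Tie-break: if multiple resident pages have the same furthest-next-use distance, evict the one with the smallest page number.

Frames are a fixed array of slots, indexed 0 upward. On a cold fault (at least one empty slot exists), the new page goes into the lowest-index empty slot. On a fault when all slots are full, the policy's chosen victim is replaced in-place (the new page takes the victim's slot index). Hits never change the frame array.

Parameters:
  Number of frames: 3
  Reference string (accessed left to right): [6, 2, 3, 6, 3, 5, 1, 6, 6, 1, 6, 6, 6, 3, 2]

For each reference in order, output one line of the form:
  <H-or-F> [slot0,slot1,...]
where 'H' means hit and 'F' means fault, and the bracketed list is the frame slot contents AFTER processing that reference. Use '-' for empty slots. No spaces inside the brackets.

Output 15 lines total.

F [6,-,-]
F [6,2,-]
F [6,2,3]
H [6,2,3]
H [6,2,3]
F [6,5,3]
F [6,1,3]
H [6,1,3]
H [6,1,3]
H [6,1,3]
H [6,1,3]
H [6,1,3]
H [6,1,3]
H [6,1,3]
F [6,2,3]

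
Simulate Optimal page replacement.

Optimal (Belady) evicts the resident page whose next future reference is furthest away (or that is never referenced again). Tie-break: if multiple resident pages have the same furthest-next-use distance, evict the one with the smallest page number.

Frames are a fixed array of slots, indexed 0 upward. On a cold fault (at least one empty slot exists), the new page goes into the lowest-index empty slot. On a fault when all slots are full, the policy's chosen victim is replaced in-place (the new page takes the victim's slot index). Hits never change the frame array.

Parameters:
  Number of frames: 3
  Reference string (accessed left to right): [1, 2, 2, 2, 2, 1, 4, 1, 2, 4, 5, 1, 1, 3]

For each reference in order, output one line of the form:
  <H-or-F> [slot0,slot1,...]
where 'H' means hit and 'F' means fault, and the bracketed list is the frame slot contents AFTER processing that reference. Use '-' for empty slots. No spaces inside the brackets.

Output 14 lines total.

F [1,-,-]
F [1,2,-]
H [1,2,-]
H [1,2,-]
H [1,2,-]
H [1,2,-]
F [1,2,4]
H [1,2,4]
H [1,2,4]
H [1,2,4]
F [1,5,4]
H [1,5,4]
H [1,5,4]
F [3,5,4]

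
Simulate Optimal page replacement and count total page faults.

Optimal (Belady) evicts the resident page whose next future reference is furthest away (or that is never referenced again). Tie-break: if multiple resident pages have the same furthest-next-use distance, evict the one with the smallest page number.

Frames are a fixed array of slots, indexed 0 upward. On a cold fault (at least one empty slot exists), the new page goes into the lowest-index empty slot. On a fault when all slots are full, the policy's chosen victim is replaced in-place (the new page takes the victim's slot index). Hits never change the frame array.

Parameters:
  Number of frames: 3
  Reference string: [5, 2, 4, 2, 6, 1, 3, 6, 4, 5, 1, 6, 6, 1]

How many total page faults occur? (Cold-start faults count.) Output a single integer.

Step 0: ref 5 → FAULT, frames=[5,-,-]
Step 1: ref 2 → FAULT, frames=[5,2,-]
Step 2: ref 4 → FAULT, frames=[5,2,4]
Step 3: ref 2 → HIT, frames=[5,2,4]
Step 4: ref 6 → FAULT (evict 2), frames=[5,6,4]
Step 5: ref 1 → FAULT (evict 5), frames=[1,6,4]
Step 6: ref 3 → FAULT (evict 1), frames=[3,6,4]
Step 7: ref 6 → HIT, frames=[3,6,4]
Step 8: ref 4 → HIT, frames=[3,6,4]
Step 9: ref 5 → FAULT (evict 3), frames=[5,6,4]
Step 10: ref 1 → FAULT (evict 4), frames=[5,6,1]
Step 11: ref 6 → HIT, frames=[5,6,1]
Step 12: ref 6 → HIT, frames=[5,6,1]
Step 13: ref 1 → HIT, frames=[5,6,1]
Total faults: 8

Answer: 8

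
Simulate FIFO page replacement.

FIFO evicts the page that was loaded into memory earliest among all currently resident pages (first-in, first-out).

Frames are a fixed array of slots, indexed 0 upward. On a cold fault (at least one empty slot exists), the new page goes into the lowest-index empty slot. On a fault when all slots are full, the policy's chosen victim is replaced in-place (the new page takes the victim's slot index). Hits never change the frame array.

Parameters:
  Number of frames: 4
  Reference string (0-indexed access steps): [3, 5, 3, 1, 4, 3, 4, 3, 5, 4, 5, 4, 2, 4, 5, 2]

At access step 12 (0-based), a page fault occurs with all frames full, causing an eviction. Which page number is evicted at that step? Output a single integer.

Answer: 3

Derivation:
Step 0: ref 3 -> FAULT, frames=[3,-,-,-]
Step 1: ref 5 -> FAULT, frames=[3,5,-,-]
Step 2: ref 3 -> HIT, frames=[3,5,-,-]
Step 3: ref 1 -> FAULT, frames=[3,5,1,-]
Step 4: ref 4 -> FAULT, frames=[3,5,1,4]
Step 5: ref 3 -> HIT, frames=[3,5,1,4]
Step 6: ref 4 -> HIT, frames=[3,5,1,4]
Step 7: ref 3 -> HIT, frames=[3,5,1,4]
Step 8: ref 5 -> HIT, frames=[3,5,1,4]
Step 9: ref 4 -> HIT, frames=[3,5,1,4]
Step 10: ref 5 -> HIT, frames=[3,5,1,4]
Step 11: ref 4 -> HIT, frames=[3,5,1,4]
Step 12: ref 2 -> FAULT, evict 3, frames=[2,5,1,4]
At step 12: evicted page 3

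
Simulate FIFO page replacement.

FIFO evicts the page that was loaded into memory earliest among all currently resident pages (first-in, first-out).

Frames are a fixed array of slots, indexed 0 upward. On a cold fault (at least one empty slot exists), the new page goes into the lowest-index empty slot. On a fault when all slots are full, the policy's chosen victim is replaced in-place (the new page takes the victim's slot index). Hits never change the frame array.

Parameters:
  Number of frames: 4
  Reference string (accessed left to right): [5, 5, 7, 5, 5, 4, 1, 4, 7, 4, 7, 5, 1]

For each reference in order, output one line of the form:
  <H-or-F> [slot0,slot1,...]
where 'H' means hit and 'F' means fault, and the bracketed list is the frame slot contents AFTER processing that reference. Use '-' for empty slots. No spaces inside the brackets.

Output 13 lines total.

F [5,-,-,-]
H [5,-,-,-]
F [5,7,-,-]
H [5,7,-,-]
H [5,7,-,-]
F [5,7,4,-]
F [5,7,4,1]
H [5,7,4,1]
H [5,7,4,1]
H [5,7,4,1]
H [5,7,4,1]
H [5,7,4,1]
H [5,7,4,1]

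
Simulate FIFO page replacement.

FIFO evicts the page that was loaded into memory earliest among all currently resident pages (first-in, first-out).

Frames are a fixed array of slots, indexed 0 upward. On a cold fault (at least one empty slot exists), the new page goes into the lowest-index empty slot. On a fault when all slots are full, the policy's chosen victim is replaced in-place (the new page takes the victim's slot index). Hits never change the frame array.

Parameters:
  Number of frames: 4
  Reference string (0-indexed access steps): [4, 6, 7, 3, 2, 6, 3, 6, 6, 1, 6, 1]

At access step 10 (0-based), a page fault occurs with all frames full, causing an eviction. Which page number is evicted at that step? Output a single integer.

Answer: 7

Derivation:
Step 0: ref 4 -> FAULT, frames=[4,-,-,-]
Step 1: ref 6 -> FAULT, frames=[4,6,-,-]
Step 2: ref 7 -> FAULT, frames=[4,6,7,-]
Step 3: ref 3 -> FAULT, frames=[4,6,7,3]
Step 4: ref 2 -> FAULT, evict 4, frames=[2,6,7,3]
Step 5: ref 6 -> HIT, frames=[2,6,7,3]
Step 6: ref 3 -> HIT, frames=[2,6,7,3]
Step 7: ref 6 -> HIT, frames=[2,6,7,3]
Step 8: ref 6 -> HIT, frames=[2,6,7,3]
Step 9: ref 1 -> FAULT, evict 6, frames=[2,1,7,3]
Step 10: ref 6 -> FAULT, evict 7, frames=[2,1,6,3]
At step 10: evicted page 7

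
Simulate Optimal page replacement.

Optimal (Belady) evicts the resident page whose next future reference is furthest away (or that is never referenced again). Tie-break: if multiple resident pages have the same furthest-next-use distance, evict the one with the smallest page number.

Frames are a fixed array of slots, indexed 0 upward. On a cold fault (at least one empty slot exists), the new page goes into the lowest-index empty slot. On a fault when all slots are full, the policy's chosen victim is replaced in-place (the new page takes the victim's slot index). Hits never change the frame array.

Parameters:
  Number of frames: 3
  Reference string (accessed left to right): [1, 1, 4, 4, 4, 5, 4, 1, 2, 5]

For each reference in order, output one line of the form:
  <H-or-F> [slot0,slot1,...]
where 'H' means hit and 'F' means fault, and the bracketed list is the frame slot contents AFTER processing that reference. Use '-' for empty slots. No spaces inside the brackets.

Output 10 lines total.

F [1,-,-]
H [1,-,-]
F [1,4,-]
H [1,4,-]
H [1,4,-]
F [1,4,5]
H [1,4,5]
H [1,4,5]
F [2,4,5]
H [2,4,5]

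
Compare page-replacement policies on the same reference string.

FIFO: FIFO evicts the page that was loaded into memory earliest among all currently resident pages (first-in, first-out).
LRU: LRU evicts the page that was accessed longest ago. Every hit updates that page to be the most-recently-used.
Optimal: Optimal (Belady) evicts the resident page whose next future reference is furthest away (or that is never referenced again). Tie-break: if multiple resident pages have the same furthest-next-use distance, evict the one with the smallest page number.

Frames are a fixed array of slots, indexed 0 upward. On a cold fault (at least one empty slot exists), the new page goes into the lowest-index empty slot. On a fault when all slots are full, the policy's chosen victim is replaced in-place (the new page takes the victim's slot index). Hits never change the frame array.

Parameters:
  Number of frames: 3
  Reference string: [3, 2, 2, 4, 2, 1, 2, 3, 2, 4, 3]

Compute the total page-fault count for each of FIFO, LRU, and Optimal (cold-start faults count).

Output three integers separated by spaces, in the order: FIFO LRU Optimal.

--- FIFO ---
  step 0: ref 3 -> FAULT, frames=[3,-,-] (faults so far: 1)
  step 1: ref 2 -> FAULT, frames=[3,2,-] (faults so far: 2)
  step 2: ref 2 -> HIT, frames=[3,2,-] (faults so far: 2)
  step 3: ref 4 -> FAULT, frames=[3,2,4] (faults so far: 3)
  step 4: ref 2 -> HIT, frames=[3,2,4] (faults so far: 3)
  step 5: ref 1 -> FAULT, evict 3, frames=[1,2,4] (faults so far: 4)
  step 6: ref 2 -> HIT, frames=[1,2,4] (faults so far: 4)
  step 7: ref 3 -> FAULT, evict 2, frames=[1,3,4] (faults so far: 5)
  step 8: ref 2 -> FAULT, evict 4, frames=[1,3,2] (faults so far: 6)
  step 9: ref 4 -> FAULT, evict 1, frames=[4,3,2] (faults so far: 7)
  step 10: ref 3 -> HIT, frames=[4,3,2] (faults so far: 7)
  FIFO total faults: 7
--- LRU ---
  step 0: ref 3 -> FAULT, frames=[3,-,-] (faults so far: 1)
  step 1: ref 2 -> FAULT, frames=[3,2,-] (faults so far: 2)
  step 2: ref 2 -> HIT, frames=[3,2,-] (faults so far: 2)
  step 3: ref 4 -> FAULT, frames=[3,2,4] (faults so far: 3)
  step 4: ref 2 -> HIT, frames=[3,2,4] (faults so far: 3)
  step 5: ref 1 -> FAULT, evict 3, frames=[1,2,4] (faults so far: 4)
  step 6: ref 2 -> HIT, frames=[1,2,4] (faults so far: 4)
  step 7: ref 3 -> FAULT, evict 4, frames=[1,2,3] (faults so far: 5)
  step 8: ref 2 -> HIT, frames=[1,2,3] (faults so far: 5)
  step 9: ref 4 -> FAULT, evict 1, frames=[4,2,3] (faults so far: 6)
  step 10: ref 3 -> HIT, frames=[4,2,3] (faults so far: 6)
  LRU total faults: 6
--- Optimal ---
  step 0: ref 3 -> FAULT, frames=[3,-,-] (faults so far: 1)
  step 1: ref 2 -> FAULT, frames=[3,2,-] (faults so far: 2)
  step 2: ref 2 -> HIT, frames=[3,2,-] (faults so far: 2)
  step 3: ref 4 -> FAULT, frames=[3,2,4] (faults so far: 3)
  step 4: ref 2 -> HIT, frames=[3,2,4] (faults so far: 3)
  step 5: ref 1 -> FAULT, evict 4, frames=[3,2,1] (faults so far: 4)
  step 6: ref 2 -> HIT, frames=[3,2,1] (faults so far: 4)
  step 7: ref 3 -> HIT, frames=[3,2,1] (faults so far: 4)
  step 8: ref 2 -> HIT, frames=[3,2,1] (faults so far: 4)
  step 9: ref 4 -> FAULT, evict 1, frames=[3,2,4] (faults so far: 5)
  step 10: ref 3 -> HIT, frames=[3,2,4] (faults so far: 5)
  Optimal total faults: 5

Answer: 7 6 5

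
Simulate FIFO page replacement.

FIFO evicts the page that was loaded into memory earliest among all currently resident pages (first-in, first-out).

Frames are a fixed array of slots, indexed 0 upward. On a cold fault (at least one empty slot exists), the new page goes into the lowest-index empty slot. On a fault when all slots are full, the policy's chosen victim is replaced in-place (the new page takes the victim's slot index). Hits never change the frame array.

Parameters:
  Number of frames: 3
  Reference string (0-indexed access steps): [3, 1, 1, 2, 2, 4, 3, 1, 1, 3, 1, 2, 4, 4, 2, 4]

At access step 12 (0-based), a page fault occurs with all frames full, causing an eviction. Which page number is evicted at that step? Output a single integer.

Answer: 3

Derivation:
Step 0: ref 3 -> FAULT, frames=[3,-,-]
Step 1: ref 1 -> FAULT, frames=[3,1,-]
Step 2: ref 1 -> HIT, frames=[3,1,-]
Step 3: ref 2 -> FAULT, frames=[3,1,2]
Step 4: ref 2 -> HIT, frames=[3,1,2]
Step 5: ref 4 -> FAULT, evict 3, frames=[4,1,2]
Step 6: ref 3 -> FAULT, evict 1, frames=[4,3,2]
Step 7: ref 1 -> FAULT, evict 2, frames=[4,3,1]
Step 8: ref 1 -> HIT, frames=[4,3,1]
Step 9: ref 3 -> HIT, frames=[4,3,1]
Step 10: ref 1 -> HIT, frames=[4,3,1]
Step 11: ref 2 -> FAULT, evict 4, frames=[2,3,1]
Step 12: ref 4 -> FAULT, evict 3, frames=[2,4,1]
At step 12: evicted page 3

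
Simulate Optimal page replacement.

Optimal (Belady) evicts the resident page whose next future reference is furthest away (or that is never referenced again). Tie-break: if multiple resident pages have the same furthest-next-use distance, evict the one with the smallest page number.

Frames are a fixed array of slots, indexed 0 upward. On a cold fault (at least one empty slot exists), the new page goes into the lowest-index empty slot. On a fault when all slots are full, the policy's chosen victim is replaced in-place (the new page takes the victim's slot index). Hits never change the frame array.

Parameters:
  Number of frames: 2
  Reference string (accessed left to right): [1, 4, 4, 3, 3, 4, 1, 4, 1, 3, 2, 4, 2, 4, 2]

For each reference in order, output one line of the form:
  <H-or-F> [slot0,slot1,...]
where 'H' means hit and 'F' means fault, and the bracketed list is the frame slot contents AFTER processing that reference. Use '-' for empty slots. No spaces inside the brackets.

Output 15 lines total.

F [1,-]
F [1,4]
H [1,4]
F [3,4]
H [3,4]
H [3,4]
F [1,4]
H [1,4]
H [1,4]
F [3,4]
F [2,4]
H [2,4]
H [2,4]
H [2,4]
H [2,4]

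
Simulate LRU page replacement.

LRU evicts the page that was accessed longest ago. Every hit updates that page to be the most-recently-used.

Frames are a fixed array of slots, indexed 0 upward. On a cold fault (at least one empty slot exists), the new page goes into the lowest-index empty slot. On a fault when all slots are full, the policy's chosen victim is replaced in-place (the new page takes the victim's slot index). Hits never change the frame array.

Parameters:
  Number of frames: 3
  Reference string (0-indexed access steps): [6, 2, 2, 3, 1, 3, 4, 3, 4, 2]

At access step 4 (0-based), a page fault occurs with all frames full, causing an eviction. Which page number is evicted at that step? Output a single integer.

Step 0: ref 6 -> FAULT, frames=[6,-,-]
Step 1: ref 2 -> FAULT, frames=[6,2,-]
Step 2: ref 2 -> HIT, frames=[6,2,-]
Step 3: ref 3 -> FAULT, frames=[6,2,3]
Step 4: ref 1 -> FAULT, evict 6, frames=[1,2,3]
At step 4: evicted page 6

Answer: 6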